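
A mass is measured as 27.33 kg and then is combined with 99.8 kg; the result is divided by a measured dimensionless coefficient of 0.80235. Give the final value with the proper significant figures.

27.33 kg + 99.8 kg = 127.13 kg; the sum is limited to 1 decimal place (4 s.f.).
Carrying full precision, 127.13 ÷ 0.80235 = 158.447061756… kg; 0.80235 has 5 s.f., so the result keeps min(4, 5) = 4 s.f.
Rounded to 4 significant figures: 1.584 × 10² kg.

1.584 × 10² kg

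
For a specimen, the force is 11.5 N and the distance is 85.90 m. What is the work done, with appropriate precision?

988 J

work done = 11.5 N × 85.90 m = 987.85 J.
11.5 has 3 significant figures; 85.90 has 4.
Division/multiplication keeps the fewest: 3 significant figures.
Rounded: 988 J.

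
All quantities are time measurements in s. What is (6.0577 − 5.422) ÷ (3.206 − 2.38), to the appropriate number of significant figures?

6.0577 − 5.422 = 0.6357, limited to 3 d.p. → 3 s.f.; 3.206 − 2.38 = 0.826, limited to 2 d.p. → 2 s.f.
Carrying full precision, 0.6357 ÷ 0.826 = 0.769612590799…; keep min(3, 2) = 2 s.f.
Rounded to 2 significant figures: 0.77.

0.77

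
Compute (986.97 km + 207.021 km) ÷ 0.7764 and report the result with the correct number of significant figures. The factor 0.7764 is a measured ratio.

986.97 km + 207.021 km = 1193.991 km; the sum is limited to 2 decimal places (6 s.f.).
Carrying full precision, 1193.991 ÷ 0.7764 = 1537.85548686… km; 0.7764 has 4 s.f., so the result keeps min(6, 4) = 4 s.f.
Rounded to 4 significant figures: 1538 km.

1538 km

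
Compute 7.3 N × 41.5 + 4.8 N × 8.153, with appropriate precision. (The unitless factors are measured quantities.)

3.4 × 10^2 N

7.3 × 41.5 = 302.95 → 3.0 × 10^2 N (2 s.f., last digit at the 10^1 place).
4.8 × 8.153 = 39.1344 → 39 N (2 s.f., last digit at the 10^0 place).
Sum: 342.0844 N; keep the coarser place, 10^1.
Result: 3.4 × 10^2 N.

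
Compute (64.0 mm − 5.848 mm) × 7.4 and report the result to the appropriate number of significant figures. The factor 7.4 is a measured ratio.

4.3 × 10² mm

64.0 mm − 5.848 mm = 58.152 mm; the difference is limited to 1 decimal place (3 s.f.).
Carrying full precision, 58.152 × 7.4 = 430.3248 mm; 7.4 has 2 s.f., so the result keeps min(3, 2) = 2 s.f.
Rounded to 2 significant figures: 4.3 × 10² mm.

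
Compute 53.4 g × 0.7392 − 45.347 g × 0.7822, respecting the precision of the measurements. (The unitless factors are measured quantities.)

4.0 g

53.4 × 0.7392 = 39.47328 → 39.5 g (3 s.f., last digit at the 10^-1 place).
45.347 × 0.7822 = 35.4704234 → 35.47 g (4 s.f., last digit at the 10^-2 place).
Difference: 4.0028566 g; keep the coarser place, 10^-1.
Result: 4.0 g.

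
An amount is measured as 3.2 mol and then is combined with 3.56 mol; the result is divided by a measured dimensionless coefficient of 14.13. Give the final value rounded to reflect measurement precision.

0.48 mol

3.2 mol + 3.56 mol = 6.76 mol; the sum is limited to 1 decimal place (2 s.f.).
Carrying full precision, 6.76 ÷ 14.13 = 0.478414720453… mol; 14.13 has 4 s.f., so the result keeps min(2, 4) = 2 s.f.
Rounded to 2 significant figures: 0.48 mol.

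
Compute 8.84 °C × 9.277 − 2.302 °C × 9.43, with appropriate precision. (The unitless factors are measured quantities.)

8.84 × 9.277 = 82.00868 → 82.0 °C (3 s.f., last digit at the 10^-1 place).
2.302 × 9.43 = 21.70786 → 21.7 °C (3 s.f., last digit at the 10^-1 place).
Difference: 60.30082 °C; keep the coarser place, 10^-1.
Result: 60.3 °C.

60.3 °C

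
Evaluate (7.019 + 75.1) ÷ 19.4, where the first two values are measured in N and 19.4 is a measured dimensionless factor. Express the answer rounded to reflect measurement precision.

7.019 N + 75.1 N = 82.119 N; the sum is limited to 1 decimal place (3 s.f.).
Carrying full precision, 82.119 ÷ 19.4 = 4.23293814433… N; 19.4 has 3 s.f., so the result keeps min(3, 3) = 3 s.f.
Rounded to 3 significant figures: 4.23 N.

4.23 N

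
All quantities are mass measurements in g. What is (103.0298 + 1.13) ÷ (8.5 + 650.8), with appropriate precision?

103.0298 + 1.13 = 104.1598, limited to 2 d.p. → 5 s.f.; 8.5 + 650.8 = 659.3, limited to 1 d.p. → 4 s.f.
Carrying full precision, 104.1598 ÷ 659.3 = 0.157985439102…; keep min(5, 4) = 4 s.f.
Rounded to 4 significant figures: 0.1580.

0.1580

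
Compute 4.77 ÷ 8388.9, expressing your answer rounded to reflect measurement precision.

5.69 × 10^-4

4.77 ÷ 8388.9 = 0.000568608518399…
Multiplication/division keeps the fewest significant figures: 4.77 → 3 s.f., 8388.9 → 5 s.f.; limit is 3.
Rounded to 3 significant figures: 5.69 × 10^-4.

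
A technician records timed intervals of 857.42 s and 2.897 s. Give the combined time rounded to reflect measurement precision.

857.42 s + 2.897 s = 860.317 s.
Addition/subtraction keeps the fewest decimal places: 857.42 → 2 decimal places, 2.897 → 3 decimal places; limit is 2.
Rounded to 2 decimal places: 860.32 s.

860.32 s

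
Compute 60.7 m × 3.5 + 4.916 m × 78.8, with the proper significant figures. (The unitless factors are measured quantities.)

60.7 × 3.5 = 212.45 → 2.1 × 10^2 m (2 s.f., last digit at the 10^1 place).
4.916 × 78.8 = 387.3808 → 387 m (3 s.f., last digit at the 10^0 place).
Sum: 599.8308 m; keep the coarser place, 10^1.
Result: 6.0 × 10^2 m.

6.0 × 10^2 m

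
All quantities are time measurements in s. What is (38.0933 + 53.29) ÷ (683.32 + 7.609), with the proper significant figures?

0.1323

38.0933 + 53.29 = 91.3833, limited to 2 d.p. → 4 s.f.; 683.32 + 7.609 = 690.929, limited to 2 d.p. → 5 s.f.
Carrying full precision, 91.3833 ÷ 690.929 = 0.132261491412…; keep min(4, 5) = 4 s.f.
Rounded to 4 significant figures: 0.1323.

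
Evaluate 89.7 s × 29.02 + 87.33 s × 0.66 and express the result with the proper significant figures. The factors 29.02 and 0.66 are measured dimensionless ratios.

2.66 × 10³ s

89.7 × 29.02 = 2603.094 → 2.60 × 10³ s (3 s.f., last digit at the 10^1 place).
87.33 × 0.66 = 57.6378 → 58 s (2 s.f., last digit at the 10^0 place).
Sum: 2660.7318 s; keep the coarser place, 10^1.
Result: 2.66 × 10³ s.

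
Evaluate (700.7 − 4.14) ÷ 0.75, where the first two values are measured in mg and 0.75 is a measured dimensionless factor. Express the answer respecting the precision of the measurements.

9.3 × 10² mg

700.7 mg − 4.14 mg = 696.56 mg; the difference is limited to 1 decimal place (4 s.f.).
Carrying full precision, 696.56 ÷ 0.75 = 928.746666667… mg; 0.75 has 2 s.f., so the result keeps min(4, 2) = 2 s.f.
Rounded to 2 significant figures: 9.3 × 10² mg.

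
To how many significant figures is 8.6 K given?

2

8.6: every digit is nonzero and significant.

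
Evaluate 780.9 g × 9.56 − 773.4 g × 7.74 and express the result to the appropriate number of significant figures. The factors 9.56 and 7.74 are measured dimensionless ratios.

780.9 × 9.56 = 7465.404 → 7.47 × 10³ g (3 s.f., last digit at the 10^1 place).
773.4 × 7.74 = 5986.116 → 5.99 × 10³ g (3 s.f., last digit at the 10^1 place).
Difference: 1479.288 g; keep the coarser place, 10^1.
Result: 1.48 × 10³ g.

1.48 × 10³ g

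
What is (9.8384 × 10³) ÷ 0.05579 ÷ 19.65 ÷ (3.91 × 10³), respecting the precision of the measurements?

(9.8384 × 10³) ÷ 0.05579 ÷ 19.65 ÷ (3.91 × 10³) = 2.29524369034…
Multiplication/division keeps the fewest significant figures: 9.8384 × 10³ → 5 s.f., 0.05579 → 4 s.f., 19.65 → 4 s.f., 3.91 × 10³ → 3 s.f.; limit is 3.
Rounded to 3 significant figures: 2.30.

2.30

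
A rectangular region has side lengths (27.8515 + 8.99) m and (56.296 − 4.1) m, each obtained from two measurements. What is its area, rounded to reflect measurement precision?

1.92 × 10³ m²

27.8515 + 8.99 = 36.8415, limited to 2 d.p. → 4 s.f.; 56.296 − 4.1 = 52.196, limited to 1 d.p. → 3 s.f.
Carrying full precision, 36.8415 × 52.196 = 1922.978934; keep min(4, 3) = 3 s.f.
Rounded to 3 significant figures: 1.92 × 10³ m².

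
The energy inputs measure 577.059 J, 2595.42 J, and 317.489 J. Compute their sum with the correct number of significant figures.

3489.97 J

577.059 J + 2595.42 J + 317.489 J = 3489.968 J.
Addition/subtraction keeps the fewest decimal places: 577.059 → 3 decimal places, 2595.42 → 2 decimal places, 317.489 → 3 decimal places; limit is 2.
Rounded to 2 decimal places: 3489.97 J.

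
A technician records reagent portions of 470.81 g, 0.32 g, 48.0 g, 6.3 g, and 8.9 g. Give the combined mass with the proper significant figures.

534.3 g

470.81 g + 0.32 g + 48.0 g + 6.3 g + 8.9 g = 534.33 g.
Addition/subtraction keeps the fewest decimal places: 470.81 → 2 decimal places, 0.32 → 2 decimal places, 48.0 → 1 decimal place, 6.3 → 1 decimal place, 8.9 → 1 decimal place; limit is 1.
Rounded to 1 decimal place: 534.3 g.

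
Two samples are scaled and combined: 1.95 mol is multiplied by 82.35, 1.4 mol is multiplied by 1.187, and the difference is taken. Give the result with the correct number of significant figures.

159 mol

1.95 × 82.35 = 160.5825 → 161 mol (3 s.f., last digit at the 10^0 place).
1.4 × 1.187 = 1.6618 → 1.7 mol (2 s.f., last digit at the 10^-1 place).
Difference: 158.9207 mol; keep the coarser place, 10^0.
Result: 159 mol.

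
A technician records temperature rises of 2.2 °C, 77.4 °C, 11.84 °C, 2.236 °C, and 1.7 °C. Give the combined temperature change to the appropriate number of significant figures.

95.4 °C

2.2 °C + 77.4 °C + 11.84 °C + 2.236 °C + 1.7 °C = 95.376 °C.
Addition/subtraction keeps the fewest decimal places: 2.2 → 1 decimal place, 77.4 → 1 decimal place, 11.84 → 2 decimal places, 2.236 → 3 decimal places, 1.7 → 1 decimal place; limit is 1.
Rounded to 1 decimal place: 95.4 °C.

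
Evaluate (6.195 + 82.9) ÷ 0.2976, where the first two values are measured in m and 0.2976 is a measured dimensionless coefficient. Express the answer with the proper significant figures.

299 m

6.195 m + 82.9 m = 89.095 m; the sum is limited to 1 decimal place (3 s.f.).
Carrying full precision, 89.095 ÷ 0.2976 = 299.378360215… m; 0.2976 has 4 s.f., so the result keeps min(3, 4) = 3 s.f.
Rounded to 3 significant figures: 299 m.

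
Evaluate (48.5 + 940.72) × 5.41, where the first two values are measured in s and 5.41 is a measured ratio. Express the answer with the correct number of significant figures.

5.35 × 10³ s

48.5 s + 940.72 s = 989.22 s; the sum is limited to 1 decimal place (4 s.f.).
Carrying full precision, 989.22 × 5.41 = 5351.6802 s; 5.41 has 3 s.f., so the result keeps min(4, 3) = 3 s.f.
Rounded to 3 significant figures: 5.35 × 10³ s.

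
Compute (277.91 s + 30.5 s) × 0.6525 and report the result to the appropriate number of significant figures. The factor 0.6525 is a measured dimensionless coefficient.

201.2 s

277.91 s + 30.5 s = 308.41 s; the sum is limited to 1 decimal place (4 s.f.).
Carrying full precision, 308.41 × 0.6525 = 201.237525 s; 0.6525 has 4 s.f., so the result keeps min(4, 4) = 4 s.f.
Rounded to 4 significant figures: 201.2 s.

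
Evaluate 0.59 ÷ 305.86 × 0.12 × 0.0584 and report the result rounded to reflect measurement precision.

0.59 ÷ 305.86 × 0.12 × 0.0584 = 0.000013518341725…
Multiplication/division keeps the fewest significant figures: 0.59 → 2 s.f., 305.86 → 5 s.f., 0.12 → 2 s.f., 0.0584 → 3 s.f.; limit is 2.
Rounded to 2 significant figures: 1.4 × 10⁻⁵.

1.4 × 10⁻⁵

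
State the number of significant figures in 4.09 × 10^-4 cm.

3

4.09 × 10^-4: in scientific notation every digit of the coefficient is significant.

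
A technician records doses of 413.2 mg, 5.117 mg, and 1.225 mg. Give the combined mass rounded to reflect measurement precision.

413.2 mg + 5.117 mg + 1.225 mg = 419.542 mg.
Addition/subtraction keeps the fewest decimal places: 413.2 → 1 decimal place, 5.117 → 3 decimal places, 1.225 → 3 decimal places; limit is 1.
Rounded to 1 decimal place: 419.5 mg.

419.5 mg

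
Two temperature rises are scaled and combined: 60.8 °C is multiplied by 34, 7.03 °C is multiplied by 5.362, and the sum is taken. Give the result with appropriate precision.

60.8 × 34 = 2067.2 → 2.1 × 10³ °C (2 s.f., last digit at the 10^2 place).
7.03 × 5.362 = 37.69486 → 37.7 °C (3 s.f., last digit at the 10^-1 place).
Sum: 2104.89486 °C; keep the coarser place, 10^2.
Result: 2.1 × 10³ °C.

2.1 × 10³ °C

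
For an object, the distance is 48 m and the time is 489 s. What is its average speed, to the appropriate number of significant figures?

0.098 m/s

average speed = 48 m ÷ 489 s = 0.0981595092025… m/s.
48 has 2 significant figures; 489 has 3.
Division/multiplication keeps the fewest: 2 significant figures.
Rounded: 0.098 m/s.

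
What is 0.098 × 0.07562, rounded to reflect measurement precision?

0.098 × 0.07562 = 0.00741076
Multiplication/division keeps the fewest significant figures: 0.098 → 2 s.f., 0.07562 → 4 s.f.; limit is 2.
Rounded to 2 significant figures: 0.0074.

0.0074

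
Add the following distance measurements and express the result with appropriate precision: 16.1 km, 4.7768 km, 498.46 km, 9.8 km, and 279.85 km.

16.1 km + 4.7768 km + 498.46 km + 9.8 km + 279.85 km = 808.9868 km.
Addition/subtraction keeps the fewest decimal places: 16.1 → 1 decimal place, 4.7768 → 4 decimal places, 498.46 → 2 decimal places, 9.8 → 1 decimal place, 279.85 → 2 decimal places; limit is 1.
Rounded to 1 decimal place: 809.0 km.

809.0 km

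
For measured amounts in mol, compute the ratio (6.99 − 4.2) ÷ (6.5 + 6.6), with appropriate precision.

0.21

6.99 − 4.2 = 2.79, limited to 1 d.p. → 2 s.f.; 6.5 + 6.6 = 13.1, limited to 1 d.p. → 3 s.f.
Carrying full precision, 2.79 ÷ 13.1 = 0.212977099237…; keep min(2, 3) = 2 s.f.
Rounded to 2 significant figures: 0.21.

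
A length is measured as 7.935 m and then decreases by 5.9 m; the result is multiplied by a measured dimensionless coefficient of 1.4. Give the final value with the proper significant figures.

2.8 m

7.935 m − 5.9 m = 2.035 m; the difference is limited to 1 decimal place (2 s.f.).
Carrying full precision, 2.035 × 1.4 = 2.849 m; 1.4 has 2 s.f., so the result keeps min(2, 2) = 2 s.f.
Rounded to 2 significant figures: 2.8 m.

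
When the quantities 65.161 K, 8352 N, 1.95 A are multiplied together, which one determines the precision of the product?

65.161 K → 5 s.f.; 8352 N → 4 s.f.; 1.95 A → 3 s.f.
The fewest is 3 significant figures, from 1.95 A.

1.95 A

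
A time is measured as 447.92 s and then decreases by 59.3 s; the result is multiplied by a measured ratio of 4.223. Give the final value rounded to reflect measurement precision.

447.92 s − 59.3 s = 388.62 s; the difference is limited to 1 decimal place (4 s.f.).
Carrying full precision, 388.62 × 4.223 = 1641.14226 s; 4.223 has 4 s.f., so the result keeps min(4, 4) = 4 s.f.
Rounded to 4 significant figures: 1641 s.

1641 s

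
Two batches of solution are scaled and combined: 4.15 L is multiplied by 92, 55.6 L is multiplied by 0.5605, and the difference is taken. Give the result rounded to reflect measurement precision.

4.15 × 92 = 381.8 → 3.8 × 10² L (2 s.f., last digit at the 10^1 place).
55.6 × 0.5605 = 31.1638 → 31.2 L (3 s.f., last digit at the 10^-1 place).
Difference: 350.6362 L; keep the coarser place, 10^1.
Result: 3.5 × 10² L.

3.5 × 10² L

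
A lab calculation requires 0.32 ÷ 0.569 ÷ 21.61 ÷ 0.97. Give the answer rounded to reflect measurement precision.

0.027

0.32 ÷ 0.569 ÷ 21.61 ÷ 0.97 = 0.0268294154659…
Multiplication/division keeps the fewest significant figures: 0.32 → 2 s.f., 0.569 → 3 s.f., 21.61 → 4 s.f., 0.97 → 2 s.f.; limit is 2.
Rounded to 2 significant figures: 0.027.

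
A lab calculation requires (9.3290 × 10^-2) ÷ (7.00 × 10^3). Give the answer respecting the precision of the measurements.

(9.3290 × 10^-2) ÷ (7.00 × 10^3) = 0.0000133271428571…
Multiplication/division keeps the fewest significant figures: 9.3290 × 10^-2 → 5 s.f., 7.00 × 10^3 → 3 s.f.; limit is 3.
Rounded to 3 significant figures: 1.33 × 10^-5.

1.33 × 10^-5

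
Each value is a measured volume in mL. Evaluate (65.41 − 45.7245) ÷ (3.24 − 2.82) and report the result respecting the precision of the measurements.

47

65.41 − 45.7245 = 19.6855, limited to 2 d.p. → 4 s.f.; 3.24 − 2.82 = 0.42, limited to 2 d.p. → 2 s.f.
Carrying full precision, 19.6855 ÷ 0.42 = 46.8702380952…; keep min(4, 2) = 2 s.f.
Rounded to 2 significant figures: 47.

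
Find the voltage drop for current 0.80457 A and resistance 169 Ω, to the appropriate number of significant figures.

136 V

voltage drop = 0.80457 A × 169 Ω = 135.97233 V.
0.80457 has 5 significant figures; 169 has 3.
Division/multiplication keeps the fewest: 3 significant figures.
Rounded: 136 V.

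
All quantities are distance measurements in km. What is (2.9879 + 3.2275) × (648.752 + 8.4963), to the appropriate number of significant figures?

4085.1 km²

2.9879 + 3.2275 = 6.2154, limited to 4 d.p. → 5 s.f.; 648.752 + 8.4963 = 657.2483, limited to 3 d.p. → 6 s.f.
Carrying full precision, 6.2154 × 657.2483 = 4085.06108382; keep min(5, 6) = 5 s.f.
Rounded to 5 significant figures: 4085.1 km².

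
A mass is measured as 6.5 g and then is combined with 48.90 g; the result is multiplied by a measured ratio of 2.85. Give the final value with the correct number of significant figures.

158 g

6.5 g + 48.90 g = 55.40 g; the sum is limited to 1 decimal place (3 s.f.).
Carrying full precision, 55.40 × 2.85 = 157.89 g; 2.85 has 3 s.f., so the result keeps min(3, 3) = 3 s.f.
Rounded to 3 significant figures: 158 g.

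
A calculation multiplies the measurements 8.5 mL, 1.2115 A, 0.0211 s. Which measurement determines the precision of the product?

8.5 mL

8.5 mL → 2 s.f.; 1.2115 A → 5 s.f.; 0.0211 s → 3 s.f.
The fewest is 2 significant figures, from 8.5 mL.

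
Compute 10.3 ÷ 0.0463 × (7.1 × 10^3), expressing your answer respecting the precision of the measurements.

1.6 × 10^6

10.3 ÷ 0.0463 × (7.1 × 10^3) = 1579481.64147…
Multiplication/division keeps the fewest significant figures: 10.3 → 3 s.f., 0.0463 → 3 s.f., 7.1 × 10^3 → 2 s.f.; limit is 2.
Rounded to 2 significant figures: 1.6 × 10^6.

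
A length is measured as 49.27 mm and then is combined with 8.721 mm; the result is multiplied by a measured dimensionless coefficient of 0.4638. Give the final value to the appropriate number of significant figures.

49.27 mm + 8.721 mm = 57.991 mm; the sum is limited to 2 decimal places (4 s.f.).
Carrying full precision, 57.991 × 0.4638 = 26.8962258 mm; 0.4638 has 4 s.f., so the result keeps min(4, 4) = 4 s.f.
Rounded to 4 significant figures: 26.90 mm.

26.90 mm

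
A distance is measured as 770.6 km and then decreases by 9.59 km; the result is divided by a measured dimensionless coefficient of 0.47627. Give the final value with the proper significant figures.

770.6 km − 9.59 km = 761.01 km; the difference is limited to 1 decimal place (4 s.f.).
Carrying full precision, 761.01 ÷ 0.47627 = 1597.85415836… km; 0.47627 has 5 s.f., so the result keeps min(4, 5) = 4 s.f.
Rounded to 4 significant figures: 1598 km.

1598 km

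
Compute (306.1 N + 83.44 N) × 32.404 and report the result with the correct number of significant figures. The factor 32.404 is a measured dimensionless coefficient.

1.262 × 10^4 N

306.1 N + 83.44 N = 389.54 N; the sum is limited to 1 decimal place (4 s.f.).
Carrying full precision, 389.54 × 32.404 = 12622.65416 N; 32.404 has 5 s.f., so the result keeps min(4, 5) = 4 s.f.
Rounded to 4 significant figures: 1.262 × 10^4 N.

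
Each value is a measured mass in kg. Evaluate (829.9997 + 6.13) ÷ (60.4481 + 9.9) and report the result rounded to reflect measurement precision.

11.9

829.9997 + 6.13 = 836.1297, limited to 2 d.p. → 5 s.f.; 60.4481 + 9.9 = 70.3481, limited to 1 d.p. → 3 s.f.
Carrying full precision, 836.1297 ÷ 70.3481 = 11.8856045863…; keep min(5, 3) = 3 s.f.
Rounded to 3 significant figures: 11.9.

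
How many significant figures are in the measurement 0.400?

0.400: leading zeros are not significant; trailing zeros after a decimal point are significant.

3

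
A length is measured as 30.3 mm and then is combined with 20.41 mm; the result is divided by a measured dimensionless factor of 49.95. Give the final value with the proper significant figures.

30.3 mm + 20.41 mm = 50.71 mm; the sum is limited to 1 decimal place (3 s.f.).
Carrying full precision, 50.71 ÷ 49.95 = 1.01521521522… mm; 49.95 has 4 s.f., so the result keeps min(3, 4) = 3 s.f.
Rounded to 3 significant figures: 1.02 mm.

1.02 mm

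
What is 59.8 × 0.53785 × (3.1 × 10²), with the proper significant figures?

1.0 × 10⁴

59.8 × 0.53785 × (3.1 × 10²) = 9970.6633
Multiplication/division keeps the fewest significant figures: 59.8 → 3 s.f., 0.53785 → 5 s.f., 3.1 × 10² → 2 s.f.; limit is 2.
Rounded to 2 significant figures: 1.0 × 10⁴.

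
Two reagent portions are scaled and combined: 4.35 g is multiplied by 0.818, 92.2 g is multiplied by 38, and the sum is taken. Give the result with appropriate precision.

3.5 × 10³ g

4.35 × 0.818 = 3.5583 → 3.56 g (3 s.f., last digit at the 10^-2 place).
92.2 × 38 = 3503.6 → 3.5 × 10³ g (2 s.f., last digit at the 10^2 place).
Sum: 3507.1583 g; keep the coarser place, 10^2.
Result: 3.5 × 10³ g.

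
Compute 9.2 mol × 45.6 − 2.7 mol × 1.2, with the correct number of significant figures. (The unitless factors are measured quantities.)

9.2 × 45.6 = 419.52 → 4.2 × 10² mol (2 s.f., last digit at the 10^1 place).
2.7 × 1.2 = 3.24 → 3.2 mol (2 s.f., last digit at the 10^-1 place).
Difference: 416.28 mol; keep the coarser place, 10^1.
Result: 4.2 × 10² mol.

4.2 × 10² mol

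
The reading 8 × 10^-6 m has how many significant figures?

1

8 × 10^-6: in scientific notation every digit of the coefficient is significant.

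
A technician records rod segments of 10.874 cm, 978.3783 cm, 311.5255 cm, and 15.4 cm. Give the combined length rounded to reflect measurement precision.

1316.2 cm

10.874 cm + 978.3783 cm + 311.5255 cm + 15.4 cm = 1316.1778 cm.
Addition/subtraction keeps the fewest decimal places: 10.874 → 3 decimal places, 978.3783 → 4 decimal places, 311.5255 → 4 decimal places, 15.4 → 1 decimal place; limit is 1.
Rounded to 1 decimal place: 1316.2 cm.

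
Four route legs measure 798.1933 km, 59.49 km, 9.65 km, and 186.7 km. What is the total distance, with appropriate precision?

1054.0 km

798.1933 km + 59.49 km + 9.65 km + 186.7 km = 1054.0333 km.
Addition/subtraction keeps the fewest decimal places: 798.1933 → 4 decimal places, 59.49 → 2 decimal places, 9.65 → 2 decimal places, 186.7 → 1 decimal place; limit is 1.
Rounded to 1 decimal place: 1054.0 km.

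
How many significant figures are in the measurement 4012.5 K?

4012.5: zeros between nonzero digits are significant.

5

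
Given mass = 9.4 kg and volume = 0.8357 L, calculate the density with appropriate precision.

density = 9.4 kg ÷ 0.8357 L = 11.2480555223… kg/L.
9.4 has 2 significant figures; 0.8357 has 4.
Division/multiplication keeps the fewest: 2 significant figures.
Rounded: 11 kg/L.

11 kg/L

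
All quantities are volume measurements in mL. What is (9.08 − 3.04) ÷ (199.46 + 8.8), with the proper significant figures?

9.08 − 3.04 = 6.04, limited to 2 d.p. → 3 s.f.; 199.46 + 8.8 = 208.26, limited to 1 d.p. → 4 s.f.
Carrying full precision, 6.04 ÷ 208.26 = 0.0290022087775…; keep min(3, 4) = 3 s.f.
Rounded to 3 significant figures: 0.0290.

0.0290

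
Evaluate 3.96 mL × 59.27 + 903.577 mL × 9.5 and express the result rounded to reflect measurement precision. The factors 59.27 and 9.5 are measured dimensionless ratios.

8.8 × 10³ mL

3.96 × 59.27 = 234.7092 → 235 mL (3 s.f., last digit at the 10^0 place).
903.577 × 9.5 = 8583.9815 → 8.6 × 10³ mL (2 s.f., last digit at the 10^2 place).
Sum: 8818.6907 mL; keep the coarser place, 10^2.
Result: 8.8 × 10³ mL.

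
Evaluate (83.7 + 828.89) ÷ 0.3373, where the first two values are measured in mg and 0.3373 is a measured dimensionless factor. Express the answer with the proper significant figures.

2706 mg

83.7 mg + 828.89 mg = 912.59 mg; the sum is limited to 1 decimal place (4 s.f.).
Carrying full precision, 912.59 ÷ 0.3373 = 2705.57367329… mg; 0.3373 has 4 s.f., so the result keeps min(4, 4) = 4 s.f.
Rounded to 4 significant figures: 2706 mg.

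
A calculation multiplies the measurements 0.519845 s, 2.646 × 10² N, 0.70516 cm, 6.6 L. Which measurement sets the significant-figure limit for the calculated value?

0.519845 s → 6 s.f.; 2.646 × 10² N → 4 s.f.; 0.70516 cm → 5 s.f.; 6.6 L → 2 s.f.
The fewest is 2 significant figures, from 6.6 L.

6.6 L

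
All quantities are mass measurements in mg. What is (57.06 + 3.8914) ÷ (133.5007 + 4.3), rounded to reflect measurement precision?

57.06 + 3.8914 = 60.9514, limited to 2 d.p. → 4 s.f.; 133.5007 + 4.3 = 137.8007, limited to 1 d.p. → 4 s.f.
Carrying full precision, 60.9514 ÷ 137.8007 = 0.442315605073…; keep min(4, 4) = 4 s.f.
Rounded to 4 significant figures: 0.4423.

0.4423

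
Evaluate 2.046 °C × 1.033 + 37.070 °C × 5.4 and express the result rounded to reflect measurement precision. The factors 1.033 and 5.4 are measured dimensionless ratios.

2.0 × 10^2 °C

2.046 × 1.033 = 2.113518 → 2.114 °C (4 s.f., last digit at the 10^-3 place).
37.070 × 5.4 = 200.178 → 2.0 × 10^2 °C (2 s.f., last digit at the 10^1 place).
Sum: 202.291518 °C; keep the coarser place, 10^1.
Result: 2.0 × 10^2 °C.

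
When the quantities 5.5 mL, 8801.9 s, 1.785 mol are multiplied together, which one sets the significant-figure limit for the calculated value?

5.5 mL → 2 s.f.; 8801.9 s → 5 s.f.; 1.785 mol → 4 s.f.
The fewest is 2 significant figures, from 5.5 mL.

5.5 mL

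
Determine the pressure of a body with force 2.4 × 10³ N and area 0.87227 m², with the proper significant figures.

2.8 × 10³ Pa

pressure = 2.4 × 10³ N ÷ 0.87227 m² = 2751.44164078… Pa.
2.4 × 10³ has 2 significant figures; 0.87227 has 5.
Division/multiplication keeps the fewest: 2 significant figures.
Rounded: 2.8 × 10³ Pa.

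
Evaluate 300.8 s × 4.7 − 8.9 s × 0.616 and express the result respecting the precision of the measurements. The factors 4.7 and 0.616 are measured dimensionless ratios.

300.8 × 4.7 = 1413.76 → 1.4 × 10^3 s (2 s.f., last digit at the 10^2 place).
8.9 × 0.616 = 5.4824 → 5.5 s (2 s.f., last digit at the 10^-1 place).
Difference: 1408.2776 s; keep the coarser place, 10^2.
Result: 1.4 × 10^3 s.

1.4 × 10^3 s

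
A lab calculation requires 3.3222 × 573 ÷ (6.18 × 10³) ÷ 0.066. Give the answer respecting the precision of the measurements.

4.7

3.3222 × 573 ÷ (6.18 × 10³) ÷ 0.066 = 4.66710944395…
Multiplication/division keeps the fewest significant figures: 3.3222 → 5 s.f., 573 → 3 s.f., 6.18 × 10³ → 3 s.f., 0.066 → 2 s.f.; limit is 2.
Rounded to 2 significant figures: 4.7.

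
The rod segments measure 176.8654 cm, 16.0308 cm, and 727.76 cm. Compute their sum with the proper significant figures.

176.8654 cm + 16.0308 cm + 727.76 cm = 920.6562 cm.
Addition/subtraction keeps the fewest decimal places: 176.8654 → 4 decimal places, 16.0308 → 4 decimal places, 727.76 → 2 decimal places; limit is 2.
Rounded to 2 decimal places: 920.66 cm.

920.66 cm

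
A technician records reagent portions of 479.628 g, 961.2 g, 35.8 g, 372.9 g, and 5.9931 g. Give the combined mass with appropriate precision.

1855.5 g

479.628 g + 961.2 g + 35.8 g + 372.9 g + 5.9931 g = 1855.5211 g.
Addition/subtraction keeps the fewest decimal places: 479.628 → 3 decimal places, 961.2 → 1 decimal place, 35.8 → 1 decimal place, 372.9 → 1 decimal place, 5.9931 → 4 decimal places; limit is 1.
Rounded to 1 decimal place: 1855.5 g.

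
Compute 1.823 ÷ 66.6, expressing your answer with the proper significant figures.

0.0274

1.823 ÷ 66.6 = 0.0273723723724…
Multiplication/division keeps the fewest significant figures: 1.823 → 4 s.f., 66.6 → 3 s.f.; limit is 3.
Rounded to 3 significant figures: 0.0274.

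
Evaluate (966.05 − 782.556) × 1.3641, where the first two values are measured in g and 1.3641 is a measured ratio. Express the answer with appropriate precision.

250.30 g

966.05 g − 782.556 g = 183.494 g; the difference is limited to 2 decimal places (5 s.f.).
Carrying full precision, 183.494 × 1.3641 = 250.3041654 g; 1.3641 has 5 s.f., so the result keeps min(5, 5) = 5 s.f.
Rounded to 5 significant figures: 250.30 g.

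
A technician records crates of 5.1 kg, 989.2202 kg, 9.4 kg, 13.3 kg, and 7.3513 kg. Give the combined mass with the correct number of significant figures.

5.1 kg + 989.2202 kg + 9.4 kg + 13.3 kg + 7.3513 kg = 1024.3715 kg.
Addition/subtraction keeps the fewest decimal places: 5.1 → 1 decimal place, 989.2202 → 4 decimal places, 9.4 → 1 decimal place, 13.3 → 1 decimal place, 7.3513 → 4 decimal places; limit is 1.
Rounded to 1 decimal place: 1.0244 × 10^3 kg.

1.0244 × 10^3 kg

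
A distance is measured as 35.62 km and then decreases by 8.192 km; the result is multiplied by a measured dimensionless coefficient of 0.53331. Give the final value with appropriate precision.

14.63 km

35.62 km − 8.192 km = 27.428 km; the difference is limited to 2 decimal places (4 s.f.).
Carrying full precision, 27.428 × 0.53331 = 14.62762668 km; 0.53331 has 5 s.f., so the result keeps min(4, 5) = 4 s.f.
Rounded to 4 significant figures: 14.63 km.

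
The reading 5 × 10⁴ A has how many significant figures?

1

5 × 10⁴: in scientific notation every digit of the coefficient is significant.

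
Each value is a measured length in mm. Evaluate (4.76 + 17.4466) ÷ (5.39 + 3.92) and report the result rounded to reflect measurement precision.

4.76 + 17.4466 = 22.2066, limited to 2 d.p. → 4 s.f.; 5.39 + 3.92 = 9.31, limited to 2 d.p. → 3 s.f.
Carrying full precision, 22.2066 ÷ 9.31 = 2.38524167562…; keep min(4, 3) = 3 s.f.
Rounded to 3 significant figures: 2.39.

2.39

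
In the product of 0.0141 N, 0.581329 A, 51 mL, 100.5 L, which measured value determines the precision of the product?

0.0141 N → 3 s.f.; 0.581329 A → 6 s.f.; 51 mL → 2 s.f.; 100.5 L → 4 s.f.
The fewest is 2 significant figures, from 51 mL.

51 mL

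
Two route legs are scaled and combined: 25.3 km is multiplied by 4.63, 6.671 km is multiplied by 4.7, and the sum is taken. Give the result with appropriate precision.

148 km

25.3 × 4.63 = 117.139 → 117 km (3 s.f., last digit at the 10^0 place).
6.671 × 4.7 = 31.3537 → 31 km (2 s.f., last digit at the 10^0 place).
Sum: 148.4927 km; keep the coarser place, 10^0.
Result: 148 km.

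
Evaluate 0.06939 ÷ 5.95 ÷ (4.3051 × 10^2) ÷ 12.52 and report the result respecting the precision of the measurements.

2.16 × 10^-6

0.06939 ÷ 5.95 ÷ (4.3051 × 10^2) ÷ 12.52 = 0.00000216367660415…
Multiplication/division keeps the fewest significant figures: 0.06939 → 4 s.f., 5.95 → 3 s.f., 4.3051 × 10^2 → 5 s.f., 12.52 → 4 s.f.; limit is 3.
Rounded to 3 significant figures: 2.16 × 10^-6.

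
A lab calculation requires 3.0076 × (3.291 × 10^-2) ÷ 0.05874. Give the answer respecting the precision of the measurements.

1.685

3.0076 × (3.291 × 10^-2) ÷ 0.05874 = 1.68505474974…
Multiplication/division keeps the fewest significant figures: 3.0076 → 5 s.f., 3.291 × 10^-2 → 4 s.f., 0.05874 → 4 s.f.; limit is 4.
Rounded to 4 significant figures: 1.685.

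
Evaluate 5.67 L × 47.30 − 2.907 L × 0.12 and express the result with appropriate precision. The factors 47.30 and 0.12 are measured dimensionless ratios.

5.67 × 47.30 = 268.191 → 268 L (3 s.f., last digit at the 10^0 place).
2.907 × 0.12 = 0.34884 → 0.35 L (2 s.f., last digit at the 10^-2 place).
Difference: 267.84216 L; keep the coarser place, 10^0.
Result: 268 L.

268 L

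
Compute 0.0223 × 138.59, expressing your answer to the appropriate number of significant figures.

0.0223 × 138.59 = 3.090557
Multiplication/division keeps the fewest significant figures: 0.0223 → 3 s.f., 138.59 → 5 s.f.; limit is 3.
Rounded to 3 significant figures: 3.09.

3.09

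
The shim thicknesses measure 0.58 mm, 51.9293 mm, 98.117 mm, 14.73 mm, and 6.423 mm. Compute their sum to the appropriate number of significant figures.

0.58 mm + 51.9293 mm + 98.117 mm + 14.73 mm + 6.423 mm = 171.7793 mm.
Addition/subtraction keeps the fewest decimal places: 0.58 → 2 decimal places, 51.9293 → 4 decimal places, 98.117 → 3 decimal places, 14.73 → 2 decimal places, 6.423 → 3 decimal places; limit is 2.
Rounded to 2 decimal places: 1.7178 × 10^2 mm.

1.7178 × 10^2 mm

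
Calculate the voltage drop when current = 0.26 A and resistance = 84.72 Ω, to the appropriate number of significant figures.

22 V

voltage drop = 0.26 A × 84.72 Ω = 22.0272 V.
0.26 has 2 significant figures; 84.72 has 4.
Division/multiplication keeps the fewest: 2 significant figures.
Rounded: 22 V.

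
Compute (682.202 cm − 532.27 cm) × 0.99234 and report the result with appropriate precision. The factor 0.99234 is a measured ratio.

682.202 cm − 532.27 cm = 149.932 cm; the difference is limited to 2 decimal places (5 s.f.).
Carrying full precision, 149.932 × 0.99234 = 148.78352088 cm; 0.99234 has 5 s.f., so the result keeps min(5, 5) = 5 s.f.
Rounded to 5 significant figures: 148.78 cm.

148.78 cm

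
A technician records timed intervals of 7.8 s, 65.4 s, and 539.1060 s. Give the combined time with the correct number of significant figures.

612.3 s

7.8 s + 65.4 s + 539.1060 s = 612.3060 s.
Addition/subtraction keeps the fewest decimal places: 7.8 → 1 decimal place, 65.4 → 1 decimal place, 539.1060 → 4 decimal places; limit is 1.
Rounded to 1 decimal place: 612.3 s.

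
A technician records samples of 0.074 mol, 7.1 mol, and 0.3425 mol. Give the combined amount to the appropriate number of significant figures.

0.074 mol + 7.1 mol + 0.3425 mol = 7.5165 mol.
Addition/subtraction keeps the fewest decimal places: 0.074 → 3 decimal places, 7.1 → 1 decimal place, 0.3425 → 4 decimal places; limit is 1.
Rounded to 1 decimal place: 7.5 mol.

7.5 mol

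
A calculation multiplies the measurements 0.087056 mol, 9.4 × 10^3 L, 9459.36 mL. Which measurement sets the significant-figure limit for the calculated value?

9.4 × 10^3 L

0.087056 mol → 5 s.f.; 9.4 × 10^3 L → 2 s.f.; 9459.36 mL → 6 s.f.
The fewest is 2 significant figures, from 9.4 × 10^3 L.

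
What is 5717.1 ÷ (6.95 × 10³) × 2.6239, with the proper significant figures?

2.16

5717.1 ÷ (6.95 × 10³) × 2.6239 = 2.15843146619…
Multiplication/division keeps the fewest significant figures: 5717.1 → 5 s.f., 6.95 × 10³ → 3 s.f., 2.6239 → 5 s.f.; limit is 3.
Rounded to 3 significant figures: 2.16.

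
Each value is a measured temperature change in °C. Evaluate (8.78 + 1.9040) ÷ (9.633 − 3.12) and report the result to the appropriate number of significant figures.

8.78 + 1.9040 = 10.6840, limited to 2 d.p. → 4 s.f.; 9.633 − 3.12 = 6.513, limited to 2 d.p. → 3 s.f.
Carrying full precision, 10.6840 ÷ 6.513 = 1.64041148472…; keep min(4, 3) = 3 s.f.
Rounded to 3 significant figures: 1.64.

1.64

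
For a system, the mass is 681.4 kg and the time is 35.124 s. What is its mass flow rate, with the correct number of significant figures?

19.40 kg/s

mass flow rate = 681.4 kg ÷ 35.124 s = 19.3998405649… kg/s.
681.4 has 4 significant figures; 35.124 has 5.
Division/multiplication keeps the fewest: 4 significant figures.
Rounded: 19.40 kg/s.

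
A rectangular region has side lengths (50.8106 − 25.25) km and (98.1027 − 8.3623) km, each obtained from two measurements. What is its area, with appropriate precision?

2294 km²

50.8106 − 25.25 = 25.5606, limited to 2 d.p. → 4 s.f.; 98.1027 − 8.3623 = 89.7404, limited to 4 d.p. → 6 s.f.
Carrying full precision, 25.5606 × 89.7404 = 2293.81846824; keep min(4, 6) = 4 s.f.
Rounded to 4 significant figures: 2294 km².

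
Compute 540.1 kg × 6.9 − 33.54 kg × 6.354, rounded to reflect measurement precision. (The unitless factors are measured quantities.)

3.5 × 10³ kg

540.1 × 6.9 = 3726.69 → 3.7 × 10³ kg (2 s.f., last digit at the 10^2 place).
33.54 × 6.354 = 213.11316 → 2.131 × 10² kg (4 s.f., last digit at the 10^-1 place).
Difference: 3513.57684 kg; keep the coarser place, 10^2.
Result: 3.5 × 10³ kg.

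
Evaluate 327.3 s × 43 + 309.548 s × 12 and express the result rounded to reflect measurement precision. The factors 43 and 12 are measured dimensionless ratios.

327.3 × 43 = 14073.9 → 1.4 × 10⁴ s (2 s.f., last digit at the 10^3 place).
309.548 × 12 = 3714.576 → 3.7 × 10³ s (2 s.f., last digit at the 10^2 place).
Sum: 17788.476 s; keep the coarser place, 10^3.
Result: 1.8 × 10⁴ s.

1.8 × 10⁴ s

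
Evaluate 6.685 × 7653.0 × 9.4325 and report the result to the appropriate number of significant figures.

4.826 × 10^5

6.685 × 7653.0 × 9.4325 = 482569.576912…
Multiplication/division keeps the fewest significant figures: 6.685 → 4 s.f., 7653.0 → 5 s.f., 9.4325 → 5 s.f.; limit is 4.
Rounded to 4 significant figures: 4.826 × 10^5.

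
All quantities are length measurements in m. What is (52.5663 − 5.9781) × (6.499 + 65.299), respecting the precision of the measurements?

52.5663 − 5.9781 = 46.5882, limited to 4 d.p. → 6 s.f.; 6.499 + 65.299 = 71.798, limited to 3 d.p. → 5 s.f.
Carrying full precision, 46.5882 × 71.798 = 3344.9395836; keep min(6, 5) = 5 s.f.
Rounded to 5 significant figures: 3344.9 m².

3344.9 m²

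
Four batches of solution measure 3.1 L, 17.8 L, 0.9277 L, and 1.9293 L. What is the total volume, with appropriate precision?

23.8 L

3.1 L + 17.8 L + 0.9277 L + 1.9293 L = 23.7570 L.
Addition/subtraction keeps the fewest decimal places: 3.1 → 1 decimal place, 17.8 → 1 decimal place, 0.9277 → 4 decimal places, 1.9293 → 4 decimal places; limit is 1.
Rounded to 1 decimal place: 23.8 L.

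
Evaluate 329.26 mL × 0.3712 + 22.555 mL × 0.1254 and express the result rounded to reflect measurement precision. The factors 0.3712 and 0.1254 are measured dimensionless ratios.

125.0 mL

329.26 × 0.3712 = 122.221312 → 122.2 mL (4 s.f., last digit at the 10^-1 place).
22.555 × 0.1254 = 2.828397 → 2.828 mL (4 s.f., last digit at the 10^-3 place).
Sum: 125.049709 mL; keep the coarser place, 10^-1.
Result: 125.0 mL.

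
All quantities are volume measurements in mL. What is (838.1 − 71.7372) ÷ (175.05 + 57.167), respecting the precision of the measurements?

3.300

838.1 − 71.7372 = 766.3628, limited to 1 d.p. → 4 s.f.; 175.05 + 57.167 = 232.217, limited to 2 d.p. → 5 s.f.
Carrying full precision, 766.3628 ÷ 232.217 = 3.300201105…; keep min(4, 5) = 4 s.f.
Rounded to 4 significant figures: 3.300.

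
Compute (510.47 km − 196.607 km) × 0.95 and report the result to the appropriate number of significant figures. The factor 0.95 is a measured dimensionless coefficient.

510.47 km − 196.607 km = 313.863 km; the difference is limited to 2 decimal places (5 s.f.).
Carrying full precision, 313.863 × 0.95 = 298.16985 km; 0.95 has 2 s.f., so the result keeps min(5, 2) = 2 s.f.
Rounded to 2 significant figures: 3.0 × 10^2 km.

3.0 × 10^2 km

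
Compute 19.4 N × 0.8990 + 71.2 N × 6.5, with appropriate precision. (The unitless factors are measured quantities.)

19.4 × 0.8990 = 17.4406 → 17.4 N (3 s.f., last digit at the 10^-1 place).
71.2 × 6.5 = 462.8 → 4.6 × 10^2 N (2 s.f., last digit at the 10^1 place).
Sum: 480.2406 N; keep the coarser place, 10^1.
Result: 4.8 × 10^2 N.

4.8 × 10^2 N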